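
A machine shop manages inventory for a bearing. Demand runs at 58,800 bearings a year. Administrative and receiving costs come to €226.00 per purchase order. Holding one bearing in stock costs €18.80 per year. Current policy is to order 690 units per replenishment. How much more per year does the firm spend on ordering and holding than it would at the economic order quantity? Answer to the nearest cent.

Extra cost ≈ €3,392.08 per year

EOQ = √(2DS/H) = √(2 × 58,800 × 226 / 18.8) ≈ 1188.99.
Cost at Q* = (D/Q*)S + (Q*/2)H = √(2DSH) ≈ €22,353.05.
Cost at Q = 690: (58,800/690)×226 + (690/2)×18.8 = €19,259.13 + €6,486.00 = €25,745.13.
Excess = €25,745.13 − €22,353.05 = €3,392.08.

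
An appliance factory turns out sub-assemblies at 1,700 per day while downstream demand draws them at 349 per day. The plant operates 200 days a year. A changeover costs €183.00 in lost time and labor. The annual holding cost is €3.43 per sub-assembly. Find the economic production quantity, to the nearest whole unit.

Annual demand D = 349 × 200 = 69,800.
Production build-up factor (1 − d/p) = 1 − 349/1,700 = 0.7947.
Q* = √(2DS / (H(1 − d/p))) = √(2 × 69,800 × 183 / (3.43 × 0.7947)).
= √(25,546,800 / 2.7258) ≈ 3061.385.

Q* ≈ 3,061 sub-assemblies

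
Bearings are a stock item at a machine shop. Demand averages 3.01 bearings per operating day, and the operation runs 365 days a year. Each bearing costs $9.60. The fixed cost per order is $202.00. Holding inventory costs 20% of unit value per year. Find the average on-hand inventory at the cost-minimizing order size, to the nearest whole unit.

Average inventory ≈ 240 bearings

Annual demand D = 3.01 × 365 = 1,098.65.
Holding cost H = 0.20 × $9.60 = $1.9200 per unit per year.
Q* = √(2DS/H) = √(2 × 1,098.65 × 202 / 1.92) ≈ 480.81.
Average inventory = Q*/2 ≈ 480.81 / 2 = 240.403.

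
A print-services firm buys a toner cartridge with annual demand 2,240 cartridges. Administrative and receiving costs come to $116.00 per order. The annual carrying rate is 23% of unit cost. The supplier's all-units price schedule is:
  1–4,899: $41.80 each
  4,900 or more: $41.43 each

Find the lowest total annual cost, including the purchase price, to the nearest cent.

TC* ≈ $95,867.22

Holding cost per unit per year at price C is H = 0.23·C.
Evaluate total cost at each tier's feasible EOQ or, if the EOQ is below the tier, at the tier's minimum quantity.
EOQ at $41.80 = 232.5 (feasible in tier 1): TC = 2,240×$41.80 + (2,240/232.5)×116 + (232.5/2)×0.23×$41.80 = $95,867.22.
EOQ at $41.43 = 233.5 < 4900, so use break Q=4900: TC = 2,240×$41.43 + (2,240/4900.0)×116 + (4900.0/2)×0.23×$41.43 = $116,202.03.
Lowest total cost among the candidates is at Q = 232.5.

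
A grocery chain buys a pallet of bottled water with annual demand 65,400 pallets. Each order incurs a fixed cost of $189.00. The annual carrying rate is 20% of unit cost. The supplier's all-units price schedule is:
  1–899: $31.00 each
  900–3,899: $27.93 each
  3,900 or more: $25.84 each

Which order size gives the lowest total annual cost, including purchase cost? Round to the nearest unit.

Q* ≈ 3,900 pallets

Holding cost per unit per year at price C is H = 0.20·C.
Evaluate total cost at each tier's feasible EOQ or, if the EOQ is below the tier, at the tier's minimum quantity.
Tier 1 ($31.00): EOQ = 1996.8 exceeds tier's upper bound 899, so this tier is dominated.
EOQ at $27.93 = 2103.7 (feasible in tier 2): TC = 65,400×$27.93 + (65,400/2103.7)×189 + (2103.7/2)×0.20×$27.93 = $1,838,373.28.
EOQ at $25.84 = 2187.1 < 3900, so use break Q=3900: TC = 65,400×$25.84 + (65,400/3900.0)×189 + (3900.0/2)×0.20×$25.84 = $1,703,182.98.
Lowest total cost is $1,703,182.98 at Q = 3900.0.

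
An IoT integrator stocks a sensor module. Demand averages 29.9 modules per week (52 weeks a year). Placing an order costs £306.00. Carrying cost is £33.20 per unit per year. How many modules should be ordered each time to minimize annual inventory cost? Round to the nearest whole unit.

Annual demand D = 29.9 × 52 = 1,554.8.
EOQ = √(2DS / H) = √(2 × 1,554.8 × 306 / 33.2).
= √(951,537.6 / 33.2) = √28,660.7711 ≈ 169.295.

Q* ≈ 169 modules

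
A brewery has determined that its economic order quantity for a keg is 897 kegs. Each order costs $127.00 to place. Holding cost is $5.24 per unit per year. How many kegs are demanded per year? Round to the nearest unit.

D ≈ 16,599 kegs per year

Invert the EOQ relation Q*² = 2DS/H.
From Q* = √(2DS/H): D = Q*²H / (2S) = 897² × 5.24 / (2 × 127) = 16599.020.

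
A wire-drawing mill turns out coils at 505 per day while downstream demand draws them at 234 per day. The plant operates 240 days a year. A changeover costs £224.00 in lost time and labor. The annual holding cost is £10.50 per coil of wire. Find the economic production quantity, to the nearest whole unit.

Q* ≈ 2,113 coils

Annual demand D = 234 × 240 = 56,160.
Production build-up factor (1 − d/p) = 1 − 234/505 = 0.5366.
Q* = √(2DS / (H(1 − d/p))) = √(2 × 56,160 × 224 / (10.5 × 0.5366)).
= √(25,159,680 / 5.6347) ≈ 2113.095.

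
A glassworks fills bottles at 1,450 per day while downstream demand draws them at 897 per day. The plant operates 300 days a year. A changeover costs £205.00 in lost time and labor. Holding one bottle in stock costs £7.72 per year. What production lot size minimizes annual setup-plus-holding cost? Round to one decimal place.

Annual demand D = 897 × 300 = 269,100.
Production build-up factor (1 − d/p) = 1 − 897/1,450 = 0.3814.
Q* = √(2DS / (H(1 − d/p))) = √(2 × 269,100 × 205 / (7.72 × 0.3814)).
= √(110,331,000 / 2.9442) ≈ 6121.552.

Q* ≈ 6,121.6 bottles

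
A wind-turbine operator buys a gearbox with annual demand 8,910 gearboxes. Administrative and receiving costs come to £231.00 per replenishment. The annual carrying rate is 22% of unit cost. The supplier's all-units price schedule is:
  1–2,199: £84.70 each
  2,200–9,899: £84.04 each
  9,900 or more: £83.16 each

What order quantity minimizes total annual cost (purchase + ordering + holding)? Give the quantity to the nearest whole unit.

Holding cost per unit per year at price C is H = 0.22·C.
Evaluate total cost at each tier's feasible EOQ or, if the EOQ is below the tier, at the tier's minimum quantity.
EOQ at £84.70 = 470.0 (feasible in tier 1): TC = 8,910×£84.70 + (8,910/470.0)×231 + (470.0/2)×0.22×£84.70 = £763,435.16.
EOQ at £84.04 = 471.9 < 2200, so use break Q=2200: TC = 8,910×£84.04 + (8,910/2200.0)×231 + (2200.0/2)×0.22×£84.04 = £770,069.63.
EOQ at £83.16 = 474.3 < 9900, so use break Q=9900: TC = 8,910×£83.16 + (8,910/9900.0)×231 + (9900.0/2)×0.22×£83.16 = £831,724.74.
Lowest total cost is £763,435.16 at Q = 470.0.

Q* ≈ 470 gearboxes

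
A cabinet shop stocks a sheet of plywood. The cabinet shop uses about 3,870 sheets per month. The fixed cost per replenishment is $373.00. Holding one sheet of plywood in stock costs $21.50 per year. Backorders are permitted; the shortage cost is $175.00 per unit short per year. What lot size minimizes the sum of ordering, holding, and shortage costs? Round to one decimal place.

Q* ≈ 1,345.1 sheets

Annual demand D = 3,870 × 12 = 46,440.
With planned backorders, Q* = √(2DS/H) · √((H+B)/B).
√(2DS/H) = √(2 × 46,440 × 373 / 21.5) = 1269.394.
√((H+B)/B) = √((21.5+175)/175) = 1.0596.
Q* ≈ 1345.112.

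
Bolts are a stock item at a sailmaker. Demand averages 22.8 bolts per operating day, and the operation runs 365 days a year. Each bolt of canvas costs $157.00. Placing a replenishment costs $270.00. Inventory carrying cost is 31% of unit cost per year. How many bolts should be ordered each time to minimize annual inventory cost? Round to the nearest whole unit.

Q* ≈ 304 bolts

Annual demand D = 22.8 × 365 = 8,322.
Holding cost H = 0.31 × $157.00 = $48.6700 per unit per year.
EOQ = √(2DS / H) = √(2 × 8,322 × 270 / 48.67).
= √(4,493,880 / 48.67) = √92,333.6758 ≈ 303.865.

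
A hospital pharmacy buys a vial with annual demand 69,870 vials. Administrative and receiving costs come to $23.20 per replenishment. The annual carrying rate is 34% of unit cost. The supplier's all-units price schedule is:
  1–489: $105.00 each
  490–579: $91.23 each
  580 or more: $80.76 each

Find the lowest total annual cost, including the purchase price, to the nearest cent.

TC* ≈ $5,653,458.94

Holding cost per unit per year at price C is H = 0.34·C.
For each price level, check whether its EOQ is feasible; otherwise the best quantity at that price is the breakpoint.
EOQ at $105.00 = 301.3 (feasible in tier 1): TC = 69,870×$105.00 + (69,870/301.3)×23.2 + (301.3/2)×0.34×$105.00 = $7,347,108.17.
EOQ at $91.23 = 323.3 < 490, so use break Q=490: TC = 69,870×$91.23 + (69,870/490.0)×23.2 + (490.0/2)×0.34×$91.23 = $6,385,147.69.
EOQ at $80.76 = 343.6 < 580, so use break Q=580: TC = 69,870×$80.76 + (69,870/580.0)×23.2 + (580.0/2)×0.34×$80.76 = $5,653,458.94.
Lowest total cost among the candidates is at Q = 580.0.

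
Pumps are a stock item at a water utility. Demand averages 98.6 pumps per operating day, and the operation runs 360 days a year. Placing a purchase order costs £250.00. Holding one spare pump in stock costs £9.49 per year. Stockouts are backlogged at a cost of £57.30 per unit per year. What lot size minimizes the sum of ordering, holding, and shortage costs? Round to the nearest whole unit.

Q* ≈ 1,476 pumps

Annual demand D = 98.6 × 360 = 35,496.
With planned backorders, Q* = √(2DS/H) · √((H+B)/B).
√(2DS/H) = √(2 × 35,496 × 250 / 9.49) = 1367.545.
√((H+B)/B) = √((9.49+57.3)/57.3) = 1.0796.
Q* ≈ 1476.454.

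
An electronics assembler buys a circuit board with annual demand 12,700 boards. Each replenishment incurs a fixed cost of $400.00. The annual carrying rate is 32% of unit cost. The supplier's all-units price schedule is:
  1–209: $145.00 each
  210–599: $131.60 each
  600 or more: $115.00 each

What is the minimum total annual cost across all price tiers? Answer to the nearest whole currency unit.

TC* ≈ $1,480,007

Holding cost per unit per year at price C is H = 0.32·C.
Candidates are each tier's EOQ (if it falls in that tier) and each price-break quantity.
Tier 1 ($145.00): EOQ = 467.9 exceeds tier's upper bound 209, so this tier is dominated.
EOQ at $131.60 = 491.2 (feasible in tier 2): TC = 12,700×$131.60 + (12,700/491.2)×400 + (491.2/2)×0.32×$131.60 = $1,692,004.73.
EOQ at $115.00 = 525.4 < 600, so use break Q=600: TC = 12,700×$115.00 + (12,700/600.0)×400 + (600.0/2)×0.32×$115.00 = $1,480,006.67.
Lowest total cost among the candidates is at Q = 600.0.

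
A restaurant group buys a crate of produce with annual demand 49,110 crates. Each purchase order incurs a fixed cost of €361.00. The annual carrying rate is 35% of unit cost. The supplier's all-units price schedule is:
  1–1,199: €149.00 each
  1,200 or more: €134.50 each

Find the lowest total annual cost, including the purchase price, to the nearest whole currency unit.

Holding cost per unit per year at price C is H = 0.35·C.
Evaluate total cost at each tier's feasible EOQ or, if the EOQ is below the tier, at the tier's minimum quantity.
EOQ at €149.00 = 824.6 (feasible in tier 1): TC = 49,110×€149.00 + (49,110/824.6)×361 + (824.6/2)×0.35×€149.00 = €7,360,391.21.
EOQ at €134.50 = 867.9 < 1200, so use break Q=1200: TC = 49,110×€134.50 + (49,110/1200.0)×361 + (1200.0/2)×0.35×€134.50 = €6,648,313.92.
Lowest total cost among the candidates is at Q = 1200.0.

TC* ≈ €6,648,314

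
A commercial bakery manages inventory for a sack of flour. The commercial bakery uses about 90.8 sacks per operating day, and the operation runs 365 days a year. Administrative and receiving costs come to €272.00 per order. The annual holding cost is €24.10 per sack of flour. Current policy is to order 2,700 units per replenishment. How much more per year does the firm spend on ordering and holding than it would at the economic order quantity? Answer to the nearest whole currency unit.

Annual demand D = 90.8 × 365 = 33,142.
EOQ = √(2DS/H) = √(2 × 33,142 × 272 / 24.1) ≈ 864.93.
Cost at Q* = (D/Q*)S + (Q*/2)H = √(2DSH) ≈ €20,844.78.
Cost at Q = 2,700: (33,142/2,700)×272 + (2,700/2)×24.1 = €3,338.75 + €32,535.00 = €35,873.75.
Excess = €35,873.75 − €20,844.78 = €15,028.97.

Extra cost ≈ €15,029 per year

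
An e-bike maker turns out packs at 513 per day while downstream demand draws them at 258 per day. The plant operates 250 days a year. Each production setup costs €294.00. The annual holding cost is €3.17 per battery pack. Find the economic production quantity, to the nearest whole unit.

Q* ≈ 4,906 packs

Annual demand D = 258 × 250 = 64,500.
Production build-up factor (1 − d/p) = 1 − 258/513 = 0.4971.
Q* = √(2DS / (H(1 − d/p))) = √(2 × 64,500 × 294 / (3.17 × 0.4971)).
= √(37,926,000 / 1.5757) ≈ 4905.999.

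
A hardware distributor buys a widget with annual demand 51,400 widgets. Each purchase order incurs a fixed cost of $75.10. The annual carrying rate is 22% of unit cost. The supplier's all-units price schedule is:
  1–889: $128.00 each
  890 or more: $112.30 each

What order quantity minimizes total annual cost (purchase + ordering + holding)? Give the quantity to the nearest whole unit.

Q* ≈ 890 widgets

Holding cost per unit per year at price C is H = 0.22·C.
Candidates are each tier's EOQ (if it falls in that tier) and each price-break quantity.
EOQ at $128.00 = 523.6 (feasible in tier 1): TC = 51,400×$128.00 + (51,400/523.6)×75.1 + (523.6/2)×0.22×$128.00 = $6,593,944.60.
EOQ at $112.30 = 559.0 < 890, so use break Q=890: TC = 51,400×$112.30 + (51,400/890.0)×75.1 + (890.0/2)×0.22×$112.30 = $5,787,551.41.
Lowest total cost is $5,787,551.41 at Q = 890.0.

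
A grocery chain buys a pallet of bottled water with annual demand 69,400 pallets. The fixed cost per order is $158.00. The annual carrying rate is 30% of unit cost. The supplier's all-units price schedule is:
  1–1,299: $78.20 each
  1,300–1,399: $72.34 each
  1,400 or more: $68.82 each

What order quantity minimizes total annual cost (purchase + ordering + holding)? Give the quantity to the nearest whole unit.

Q* ≈ 1,400 pallets

Holding cost per unit per year at price C is H = 0.30·C.
Candidates are each tier's EOQ (if it falls in that tier) and each price-break quantity.
EOQ at $78.20 = 966.9 (feasible in tier 1): TC = 69,400×$78.20 + (69,400/966.9)×158 + (966.9/2)×0.30×$78.20 = $5,449,762.31.
EOQ at $72.34 = 1005.2 < 1300, so use break Q=1300: TC = 69,400×$72.34 + (69,400/1300.0)×158 + (1300.0/2)×0.30×$72.34 = $5,042,937.07.
EOQ at $68.82 = 1030.6 < 1400, so use break Q=1400: TC = 69,400×$68.82 + (69,400/1400.0)×158 + (1400.0/2)×0.30×$68.82 = $4,798,392.49.
Lowest total cost is $4,798,392.49 at Q = 1400.0.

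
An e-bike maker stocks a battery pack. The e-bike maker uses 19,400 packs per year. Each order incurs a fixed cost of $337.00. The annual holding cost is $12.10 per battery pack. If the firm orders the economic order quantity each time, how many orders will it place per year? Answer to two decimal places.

N ≈ 18.66 orders per year

Q* = √(2DS/H) = √(2 × 19,400 × 337 / 12.1) ≈ 1039.53.
Orders per year = D / Q* = 19,400 / 1039.53 ≈ 18.662.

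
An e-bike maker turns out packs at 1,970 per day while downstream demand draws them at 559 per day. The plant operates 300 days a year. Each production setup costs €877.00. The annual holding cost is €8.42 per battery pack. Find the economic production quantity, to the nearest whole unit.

Annual demand D = 559 × 300 = 167,700.
Production build-up factor (1 − d/p) = 1 − 559/1,970 = 0.7162.
Q* = √(2DS / (H(1 − d/p))) = √(2 × 167,700 × 877 / (8.42 × 0.7162)).
= √(294,145,800 / 6.0308) ≈ 6983.850.

Q* ≈ 6,984 packs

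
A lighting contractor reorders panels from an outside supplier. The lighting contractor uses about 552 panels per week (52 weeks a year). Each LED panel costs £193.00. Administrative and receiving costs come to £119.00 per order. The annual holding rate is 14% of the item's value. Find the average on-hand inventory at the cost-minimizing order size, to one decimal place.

Annual demand D = 552 × 52 = 28,704.
Holding cost H = 0.14 × £193.00 = £27.0200 per unit per year.
The optimal lot size = √(2DS/H) = √(2 × 28,704 × 119 / 27.02) ≈ 502.83.
Average inventory = Q*/2 ≈ 502.83 / 2 = 251.413.

Average inventory ≈ 251.4 panels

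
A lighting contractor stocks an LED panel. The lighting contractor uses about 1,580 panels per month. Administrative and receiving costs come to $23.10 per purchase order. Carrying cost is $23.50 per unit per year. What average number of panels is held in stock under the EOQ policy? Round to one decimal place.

Annual demand D = 1,580 × 12 = 18,960.
The optimal lot size = √(2DS/H) = √(2 × 18,960 × 23.1 / 23.5) ≈ 193.07.
Average inventory = Q*/2 ≈ 193.07 / 2 = 96.533.

Average inventory ≈ 96.5 panels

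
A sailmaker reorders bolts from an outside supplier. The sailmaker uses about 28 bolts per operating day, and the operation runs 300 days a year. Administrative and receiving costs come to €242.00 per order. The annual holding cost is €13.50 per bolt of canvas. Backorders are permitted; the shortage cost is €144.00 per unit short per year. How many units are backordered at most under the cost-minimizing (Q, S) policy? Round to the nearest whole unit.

Annual demand D = 28 × 300 = 8,400.
With planned backorders, Q* = √(2DS/H) · √((H+B)/B).
√(2DS/H) = √(2 × 8,400 × 242 / 13.5) = 548.776.
√((H+B)/B) = √((13.5+144)/144) = 1.0458.
Q* ≈ 573.924.
S* = Q* · H/(H+B) = 573.924 × 13.5/157.5 ≈ 49.193.

S* ≈ 49 bolts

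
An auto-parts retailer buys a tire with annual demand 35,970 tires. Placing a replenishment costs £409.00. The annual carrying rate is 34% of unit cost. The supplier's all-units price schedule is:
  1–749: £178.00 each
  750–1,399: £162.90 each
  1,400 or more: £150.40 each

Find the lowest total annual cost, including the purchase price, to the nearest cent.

TC* ≈ £5,456,191.58

Holding cost per unit per year at price C is H = 0.34·C.
Evaluate total cost at each tier's feasible EOQ or, if the EOQ is below the tier, at the tier's minimum quantity.
EOQ at £178.00 = 697.3 (feasible in tier 1): TC = 35,970×£178.00 + (35,970/697.3)×409 + (697.3/2)×0.34×£178.00 = £6,444,858.43.
EOQ at £162.90 = 728.9 < 750, so use break Q=750: TC = 35,970×£162.90 + (35,970/750.0)×409 + (750.0/2)×0.34×£162.90 = £5,899,898.39.
EOQ at £150.40 = 758.5 < 1400, so use break Q=1400: TC = 35,970×£150.40 + (35,970/1400.0)×409 + (1400.0/2)×0.34×£150.40 = £5,456,191.58.
Lowest total cost among the candidates is at Q = 1400.0.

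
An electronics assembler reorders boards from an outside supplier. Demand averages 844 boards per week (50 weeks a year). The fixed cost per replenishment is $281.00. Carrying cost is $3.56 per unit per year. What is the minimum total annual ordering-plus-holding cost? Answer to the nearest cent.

Annual demand D = 844 × 50 = 42,200.
The optimal lot size = √(2DS/H) = √(2 × 42,200 × 281 / 3.56) ≈ 2581.07.
At the optimum the two cost components are equal, so total cost = 2·(Q*/2)H = Q*·H.
Minimum total = √(2DSH) = √(2 × 42,200 × 281 × 3.56) ≈ 9188.601.

TC* ≈ $9,188.60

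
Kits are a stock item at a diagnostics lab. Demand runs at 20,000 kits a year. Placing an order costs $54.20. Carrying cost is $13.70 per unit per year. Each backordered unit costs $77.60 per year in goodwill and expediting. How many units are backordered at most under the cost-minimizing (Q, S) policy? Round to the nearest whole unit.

S* ≈ 65 kits

With planned backorders, Q* = √(2DS/H) · √((H+B)/B).
√(2DS/H) = √(2 × 20,000 × 54.2 / 13.7) = 397.804.
√((H+B)/B) = √((13.7+77.6)/77.6) = 1.0847.
Q* ≈ 431.493.
S* = Q* · H/(H+B) = 431.493 × 13.7/91.3 ≈ 64.748.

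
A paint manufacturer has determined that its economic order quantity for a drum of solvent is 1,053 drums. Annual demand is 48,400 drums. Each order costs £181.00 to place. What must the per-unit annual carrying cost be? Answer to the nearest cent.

H ≈ £15.80

The basic EOQ model gives Q* = √(2DS/H); rearrange for the unknown.
From Q* = √(2DS/H): H = 2DS / Q*² = 2 × 48,400 × 181 / 1,053² = 15.8015.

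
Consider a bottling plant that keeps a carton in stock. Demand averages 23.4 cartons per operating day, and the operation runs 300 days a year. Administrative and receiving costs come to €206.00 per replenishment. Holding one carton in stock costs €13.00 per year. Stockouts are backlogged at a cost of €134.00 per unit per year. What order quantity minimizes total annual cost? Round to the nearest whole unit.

Annual demand D = 23.4 × 300 = 7,020.
With planned backorders, Q* = √(2DS/H) · √((H+B)/B).
√(2DS/H) = √(2 × 7,020 × 206 / 13) = 471.678.
√((H+B)/B) = √((13+134)/134) = 1.0474.
Q* ≈ 494.028.

Q* ≈ 494 cartons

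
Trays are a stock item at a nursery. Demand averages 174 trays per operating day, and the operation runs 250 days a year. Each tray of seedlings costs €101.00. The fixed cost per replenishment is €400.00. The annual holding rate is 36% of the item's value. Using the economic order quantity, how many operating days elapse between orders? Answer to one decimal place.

Annual demand D = 174 × 250 = 43,500.
Holding cost H = 0.36 × €101.00 = €36.3600 per unit per year.
EOQ = √(2DS/H) = √(2 × 43,500 × 400 / 36.36) ≈ 978.31.
Cycle time = Q*/D × 250 = 978.31 / 43,500 × 250 ≈ 5.622 days.

T ≈ 5.6 days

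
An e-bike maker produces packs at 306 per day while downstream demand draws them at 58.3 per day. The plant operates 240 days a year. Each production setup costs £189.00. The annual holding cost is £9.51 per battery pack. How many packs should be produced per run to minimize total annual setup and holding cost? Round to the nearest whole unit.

Q* ≈ 829 packs

Annual demand D = 58.3 × 240 = 13,992.
Production build-up factor (1 − d/p) = 1 − 58.3/306 = 0.8095.
Q* = √(2DS / (H(1 − d/p))) = √(2 × 13,992 × 189 / (9.51 × 0.8095)).
= √(5,288,976 / 7.6981) ≈ 828.883.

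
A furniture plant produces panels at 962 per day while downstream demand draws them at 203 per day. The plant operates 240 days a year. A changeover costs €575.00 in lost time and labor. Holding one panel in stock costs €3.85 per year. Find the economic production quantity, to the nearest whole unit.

Q* ≈ 4,295 panels

Annual demand D = 203 × 240 = 48,720.
Production build-up factor (1 − d/p) = 1 − 203/962 = 0.7890.
Q* = √(2DS / (H(1 − d/p))) = √(2 × 48,720 × 575 / (3.85 × 0.7890)).
= √(56,028,000 / 3.0376) ≈ 4294.759.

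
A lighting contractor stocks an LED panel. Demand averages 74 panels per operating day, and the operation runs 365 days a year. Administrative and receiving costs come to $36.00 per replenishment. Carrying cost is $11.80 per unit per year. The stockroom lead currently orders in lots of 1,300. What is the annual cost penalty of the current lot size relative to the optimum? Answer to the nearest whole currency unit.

Extra cost ≈ $3,628 per year

Annual demand D = 74 × 365 = 27,010.
EOQ = √(2DS/H) = √(2 × 27,010 × 36 / 11.8) ≈ 405.96.
Cost at Q* = (D/Q*)S + (Q*/2)H = √(2DSH) ≈ $4,790.38.
Cost at Q = 1,300: (27,010/1,300)×36 + (1,300/2)×11.8 = $747.97 + $7,670.00 = $8,417.97.
Excess = $8,417.97 − $4,790.38 = $3,627.59.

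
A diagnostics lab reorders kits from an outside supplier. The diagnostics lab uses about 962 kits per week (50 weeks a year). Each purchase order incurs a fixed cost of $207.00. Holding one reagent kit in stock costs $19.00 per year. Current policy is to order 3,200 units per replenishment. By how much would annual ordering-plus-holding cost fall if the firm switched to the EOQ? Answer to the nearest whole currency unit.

Annual demand D = 962 × 50 = 48,100.
EOQ = √(2DS/H) = √(2 × 48,100 × 207 / 19) ≈ 1023.75.
Cost at Q* = (D/Q*)S + (Q*/2)H = √(2DSH) ≈ $19,451.34.
Cost at Q = 3,200: (48,100/3,200)×207 + (3,200/2)×19 = $3,111.47 + $30,400.00 = $33,511.47.
Excess = $33,511.47 − $19,451.34 = $14,060.13.

Extra cost ≈ $14,060 per year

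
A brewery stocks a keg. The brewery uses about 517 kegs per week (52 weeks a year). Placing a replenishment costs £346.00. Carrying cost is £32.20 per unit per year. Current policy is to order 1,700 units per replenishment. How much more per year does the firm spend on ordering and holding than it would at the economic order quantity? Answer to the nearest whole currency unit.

Extra cost ≈ £8,366 per year

Annual demand D = 517 × 52 = 26,884.
EOQ = √(2DS/H) = √(2 × 26,884 × 346 / 32.2) ≈ 760.10.
Cost at Q* = (D/Q*)S + (Q*/2)H = √(2DSH) ≈ £24,475.29.
Cost at Q = 1,700: (26,884/1,700)×346 + (1,700/2)×32.2 = £5,471.68 + £27,370.00 = £32,841.68.
Excess = £32,841.68 − £24,475.29 = £8,366.39.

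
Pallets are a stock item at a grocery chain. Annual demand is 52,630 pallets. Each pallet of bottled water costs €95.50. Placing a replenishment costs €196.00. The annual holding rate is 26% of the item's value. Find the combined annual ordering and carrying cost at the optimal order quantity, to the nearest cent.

TC* ≈ €22,633.31

Holding cost H = 0.26 × €95.50 = €24.8300 per unit per year.
EOQ = √(2DS/H) = √(2 × 52,630 × 196 / 24.83) ≈ 911.53.
At Q*, ordering cost (D/Q*)S equals holding cost (Q*/2)H, each = √(DSH/2).
Minimum total = √(2DSH) = √(2 × 52,630 × 196 × 24.83) ≈ 22633.310.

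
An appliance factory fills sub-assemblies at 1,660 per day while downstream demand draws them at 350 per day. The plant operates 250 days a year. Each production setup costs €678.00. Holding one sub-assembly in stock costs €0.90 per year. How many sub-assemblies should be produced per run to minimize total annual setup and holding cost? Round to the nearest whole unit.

Q* ≈ 12,925 sub-assemblies

Annual demand D = 350 × 250 = 87,500.
Production build-up factor (1 − d/p) = 1 − 350/1,660 = 0.7892.
Q* = √(2DS / (H(1 − d/p))) = √(2 × 87,500 × 678 / (0.9 × 0.7892)).
= √(118,650,000 / 0.7102) ≈ 12925.014.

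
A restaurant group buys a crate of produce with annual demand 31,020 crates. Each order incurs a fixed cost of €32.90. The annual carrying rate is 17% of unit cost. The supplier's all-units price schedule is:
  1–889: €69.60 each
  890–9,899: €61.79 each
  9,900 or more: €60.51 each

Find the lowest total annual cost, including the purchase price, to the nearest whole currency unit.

Holding cost per unit per year at price C is H = 0.17·C.
Candidates are each tier's EOQ (if it falls in that tier) and each price-break quantity.
EOQ at €69.60 = 415.3 (feasible in tier 1): TC = 31,020×€69.60 + (31,020/415.3)×32.9 + (415.3/2)×0.17×€69.60 = €2,163,906.31.
EOQ at €61.79 = 440.8 < 890, so use break Q=890: TC = 31,020×€61.79 + (31,020/890.0)×32.9 + (890.0/2)×0.17×€61.79 = €1,922,546.91.
EOQ at €60.51 = 445.4 < 9900, so use break Q=9900: TC = 31,020×€60.51 + (31,020/9900.0)×32.9 + (9900.0/2)×0.17×€60.51 = €1,928,042.45.
Lowest total cost among the candidates is at Q = 890.0.

TC* ≈ €1,922,547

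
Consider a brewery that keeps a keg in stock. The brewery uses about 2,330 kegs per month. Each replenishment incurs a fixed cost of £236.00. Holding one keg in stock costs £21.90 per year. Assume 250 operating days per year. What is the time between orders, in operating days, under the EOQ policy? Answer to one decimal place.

T ≈ 6.9 days

Annual demand D = 2,330 × 12 = 27,960.
The optimal lot size = √(2DS/H) = √(2 × 27,960 × 236 / 21.9) ≈ 776.28.
Cycle time = Q*/D × 250 = 776.28 / 27,960 × 250 ≈ 6.941 days.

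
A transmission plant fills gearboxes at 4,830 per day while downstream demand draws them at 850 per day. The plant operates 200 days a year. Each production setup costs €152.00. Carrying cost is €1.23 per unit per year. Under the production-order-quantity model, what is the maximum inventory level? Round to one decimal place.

Annual demand D = 850 × 200 = 170,000.
Production build-up factor (1 − d/p) = 1 − 850/4,830 = 0.8240.
Q* = √(2DS / (H(1 − d/p))) = √(2 × 170,000 × 152 / (1.23 × 0.8240)).
= √(51,680,000 / 1.0135) ≈ 7140.699.
Maximum inventory = Q*(1 − d/p) = 7140.699 × 0.8240 ≈ 5884.054.

I_max ≈ 5,884.1 gearboxes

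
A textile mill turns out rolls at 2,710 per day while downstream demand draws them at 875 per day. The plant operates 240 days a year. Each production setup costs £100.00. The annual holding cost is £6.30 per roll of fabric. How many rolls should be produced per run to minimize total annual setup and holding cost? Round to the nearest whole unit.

Annual demand D = 875 × 240 = 210,000.
Production build-up factor (1 − d/p) = 1 − 875/2,710 = 0.6771.
Q* = √(2DS / (H(1 − d/p))) = √(2 × 210,000 × 100 / (6.3 × 0.6771)).
= √(42,000,000 / 4.2659) ≈ 3137.769.

Q* ≈ 3,138 rolls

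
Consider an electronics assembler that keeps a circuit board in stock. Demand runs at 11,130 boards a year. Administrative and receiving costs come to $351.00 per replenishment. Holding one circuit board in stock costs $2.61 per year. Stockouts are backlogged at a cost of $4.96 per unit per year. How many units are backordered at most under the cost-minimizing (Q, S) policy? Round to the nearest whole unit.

With planned backorders, Q* = √(2DS/H) · √((H+B)/B).
√(2DS/H) = √(2 × 11,130 × 351 / 2.61) = 1730.198.
√((H+B)/B) = √((2.61+4.96)/4.96) = 1.2354.
Q* ≈ 2137.485.
S* = Q* · H/(H+B) = 2137.485 × 2.61/7.57 ≈ 736.966.

S* ≈ 737 boards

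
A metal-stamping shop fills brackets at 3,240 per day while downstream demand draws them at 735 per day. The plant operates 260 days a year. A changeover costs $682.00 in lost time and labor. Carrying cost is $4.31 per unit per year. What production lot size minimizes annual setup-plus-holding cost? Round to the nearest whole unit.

Q* ≈ 8,844 brackets

Annual demand D = 735 × 260 = 191,100.
Production build-up factor (1 − d/p) = 1 − 735/3,240 = 0.7731.
Q* = √(2DS / (H(1 − d/p))) = √(2 × 191,100 × 682 / (4.31 × 0.7731)).
= √(260,660,400 / 3.3323) ≈ 8844.383.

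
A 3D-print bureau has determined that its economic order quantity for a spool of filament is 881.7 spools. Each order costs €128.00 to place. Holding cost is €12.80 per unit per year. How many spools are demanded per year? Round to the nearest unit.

The basic EOQ model gives Q* = √(2DS/H); rearrange for the unknown.
From Q* = √(2DS/H): D = Q*²H / (2S) = 881.7² × 12.8 / (2 × 128) = 38869.745.

D ≈ 38,870 spools per year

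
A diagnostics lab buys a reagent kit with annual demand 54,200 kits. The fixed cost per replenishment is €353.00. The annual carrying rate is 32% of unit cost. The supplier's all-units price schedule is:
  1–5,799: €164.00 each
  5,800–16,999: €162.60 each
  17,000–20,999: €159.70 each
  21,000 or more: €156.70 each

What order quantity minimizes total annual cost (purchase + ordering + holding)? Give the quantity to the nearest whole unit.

Q* ≈ 854 kits

Holding cost per unit per year at price C is H = 0.32·C.
Evaluate total cost at each tier's feasible EOQ or, if the EOQ is below the tier, at the tier's minimum quantity.
EOQ at €164.00 = 853.9 (feasible in tier 1): TC = 54,200×€164.00 + (54,200/853.9)×353 + (853.9/2)×0.32×€164.00 = €8,933,612.47.
EOQ at €162.60 = 857.6 < 5800, so use break Q=5800: TC = 54,200×€162.60 + (54,200/5800.0)×353 + (5800.0/2)×0.32×€162.60 = €8,967,111.52.
EOQ at €159.70 = 865.3 < 17000, so use break Q=17000: TC = 54,200×€159.70 + (54,200/17000.0)×353 + (17000.0/2)×0.32×€159.70 = €9,091,249.45.
EOQ at €156.70 = 873.6 < 21000, so use break Q=21000: TC = 54,200×€156.70 + (54,200/21000.0)×353 + (21000.0/2)×0.32×€156.70 = €9,020,563.08.
Lowest total cost is €8,933,612.47 at Q = 853.9.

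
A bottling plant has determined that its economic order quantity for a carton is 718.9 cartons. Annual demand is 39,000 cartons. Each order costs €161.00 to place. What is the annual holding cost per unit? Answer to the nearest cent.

H ≈ €24.30

Squaring Q* = √(2DS/H) gives Q*² = 2DS/H.
From Q* = √(2DS/H): H = 2DS / Q*² = 2 × 39,000 × 161 / 718.9² = 24.2987.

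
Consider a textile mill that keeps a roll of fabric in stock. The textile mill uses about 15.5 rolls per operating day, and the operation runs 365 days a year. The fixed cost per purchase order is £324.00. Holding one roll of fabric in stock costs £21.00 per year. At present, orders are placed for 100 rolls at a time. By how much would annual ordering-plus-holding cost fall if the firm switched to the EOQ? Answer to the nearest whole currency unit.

Annual demand D = 15.5 × 365 = 5,657.5.
EOQ = √(2DS/H) = √(2 × 5,657.5 × 324 / 21) ≈ 417.82.
Cost at Q* = (D/Q*)S + (Q*/2)H = √(2DSH) ≈ £8,774.24.
Cost at Q = 100: (5,657.5/100)×324 + (100/2)×21 = £18,330.30 + £1,050.00 = £19,380.30.
Excess = £19,380.30 − £8,774.24 = £10,606.06.

Extra cost ≈ £10,606 per year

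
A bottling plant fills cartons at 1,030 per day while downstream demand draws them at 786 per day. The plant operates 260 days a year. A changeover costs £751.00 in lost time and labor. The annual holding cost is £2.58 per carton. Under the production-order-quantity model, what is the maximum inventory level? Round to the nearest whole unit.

I_max ≈ 5,309 cartons

Annual demand D = 786 × 260 = 204,360.
Production build-up factor (1 − d/p) = 1 − 786/1,030 = 0.2369.
Q* = √(2DS / (H(1 − d/p))) = √(2 × 204,360 × 751 / (2.58 × 0.2369)).
= √(306,948,720 / 0.6112) ≈ 22410.253.
Maximum inventory = Q*(1 − d/p) = 22410.253 × 0.2369 ≈ 5308.837.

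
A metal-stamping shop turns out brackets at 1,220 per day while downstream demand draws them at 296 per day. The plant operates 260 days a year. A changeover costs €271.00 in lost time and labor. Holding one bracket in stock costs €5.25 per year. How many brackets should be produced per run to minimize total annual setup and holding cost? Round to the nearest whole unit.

Annual demand D = 296 × 260 = 76,960.
Production build-up factor (1 − d/p) = 1 − 296/1,220 = 0.7574.
Q* = √(2DS / (H(1 − d/p))) = √(2 × 76,960 × 271 / (5.25 × 0.7574)).
= √(41,712,320 / 3.9762) ≈ 3238.892.

Q* ≈ 3,239 brackets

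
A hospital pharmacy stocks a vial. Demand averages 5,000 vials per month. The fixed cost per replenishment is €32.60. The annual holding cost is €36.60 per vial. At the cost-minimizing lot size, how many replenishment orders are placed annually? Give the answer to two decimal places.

Annual demand D = 5,000 × 12 = 60,000.
EOQ = √(2DS/H) = √(2 × 60,000 × 32.6 / 36.6) ≈ 326.93.
Orders per year = D / Q* = 60,000 / 326.93 ≈ 183.524.

N ≈ 183.52 orders per year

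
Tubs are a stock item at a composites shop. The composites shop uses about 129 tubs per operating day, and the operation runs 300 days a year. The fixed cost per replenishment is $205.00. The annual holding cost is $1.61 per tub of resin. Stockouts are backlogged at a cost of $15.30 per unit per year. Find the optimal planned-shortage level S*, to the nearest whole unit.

S* ≈ 314 tubs

Annual demand D = 129 × 300 = 38,700.
With planned backorders, Q* = √(2DS/H) · √((H+B)/B).
√(2DS/H) = √(2 × 38,700 × 205 / 1.61) = 3139.312.
√((H+B)/B) = √((1.61+15.3)/15.3) = 1.0513.
Q* ≈ 3300.354.
S* = Q* · H/(H+B) = 3300.354 × 1.61/16.91 ≈ 314.227.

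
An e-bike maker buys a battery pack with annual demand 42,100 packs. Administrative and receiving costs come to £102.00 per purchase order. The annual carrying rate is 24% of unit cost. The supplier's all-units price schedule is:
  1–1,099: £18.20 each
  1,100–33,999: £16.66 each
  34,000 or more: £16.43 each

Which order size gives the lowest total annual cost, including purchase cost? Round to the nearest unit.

Holding cost per unit per year at price C is H = 0.24·C.
For each price level, check whether its EOQ is feasible; otherwise the best quantity at that price is the breakpoint.
Tier 1 (£18.20): EOQ = 1402.2 exceeds tier's upper bound 1099, so this tier is dominated.
EOQ at £16.66 = 1465.6 (feasible in tier 2): TC = 42,100×£16.66 + (42,100/1465.6)×102 + (1465.6/2)×0.24×£16.66 = £707,246.02.
EOQ at £16.43 = 1475.8 < 34000, so use break Q=34000: TC = 42,100×£16.43 + (42,100/34000.0)×102 + (34000.0/2)×0.24×£16.43 = £758,863.70.
Lowest total cost is £707,246.02 at Q = 1465.6.

Q* ≈ 1,466 packs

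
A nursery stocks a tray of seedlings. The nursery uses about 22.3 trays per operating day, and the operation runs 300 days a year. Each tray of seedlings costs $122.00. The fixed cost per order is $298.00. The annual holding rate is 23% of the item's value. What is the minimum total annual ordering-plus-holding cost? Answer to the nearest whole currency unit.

Annual demand D = 22.3 × 300 = 6,690.
Holding cost H = 0.23 × $122.00 = $28.0600 per unit per year.
EOQ = √(2DS/H) = √(2 × 6,690 × 298 / 28.06) ≈ 376.96.
At Q*, ordering cost (D/Q*)S equals holding cost (Q*/2)H, each = √(DSH/2).
Minimum total = √(2DSH) = √(2 × 6,690 × 298 × 28.06) ≈ 10577.427.

TC* ≈ $10,577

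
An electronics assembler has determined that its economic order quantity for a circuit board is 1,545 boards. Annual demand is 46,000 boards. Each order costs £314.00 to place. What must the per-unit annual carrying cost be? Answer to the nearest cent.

Squaring Q* = √(2DS/H) gives Q*² = 2DS/H.
From Q* = √(2DS/H): H = 2DS / Q*² = 2 × 46,000 × 314 / 1,545² = 12.1021.

H ≈ £12.10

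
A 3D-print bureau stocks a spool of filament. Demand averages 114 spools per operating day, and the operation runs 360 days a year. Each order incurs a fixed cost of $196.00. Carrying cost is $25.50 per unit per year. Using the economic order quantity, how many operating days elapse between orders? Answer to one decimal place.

T ≈ 7.0 days

Annual demand D = 114 × 360 = 41,040.
Q* = √(2DS/H) = √(2 × 41,040 × 196 / 25.5) ≈ 794.29.
Cycle time = Q*/D × 360 = 794.29 / 41,040 × 360 ≈ 6.967 days.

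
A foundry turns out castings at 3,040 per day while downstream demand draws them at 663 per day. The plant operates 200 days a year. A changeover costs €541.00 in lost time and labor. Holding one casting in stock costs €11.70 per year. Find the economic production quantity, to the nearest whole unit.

Annual demand D = 663 × 200 = 132,600.
Production build-up factor (1 − d/p) = 1 − 663/3,040 = 0.7819.
Q* = √(2DS / (H(1 − d/p))) = √(2 × 132,600 × 541 / (11.7 × 0.7819)).
= √(143,473,200 / 9.1483) ≈ 3960.178.

Q* ≈ 3,960 castings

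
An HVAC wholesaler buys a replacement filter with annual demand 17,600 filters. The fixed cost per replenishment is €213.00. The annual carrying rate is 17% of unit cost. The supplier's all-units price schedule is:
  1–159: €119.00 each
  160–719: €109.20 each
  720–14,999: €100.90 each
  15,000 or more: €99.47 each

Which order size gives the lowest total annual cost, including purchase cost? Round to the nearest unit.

Q* ≈ 720 filters

Holding cost per unit per year at price C is H = 0.17·C.
Evaluate total cost at each tier's feasible EOQ or, if the EOQ is below the tier, at the tier's minimum quantity.
Tier 1 (€119.00): EOQ = 608.8 exceeds tier's upper bound 159, so this tier is dominated.
EOQ at €109.20 = 635.5 (feasible in tier 2): TC = 17,600×€109.20 + (17,600/635.5)×213 + (635.5/2)×0.17×€109.20 = €1,933,717.69.
EOQ at €100.90 = 661.1 < 720, so use break Q=720: TC = 17,600×€100.90 + (17,600/720.0)×213 + (720.0/2)×0.17×€100.90 = €1,787,221.75.
EOQ at €99.47 = 665.9 < 15000, so use break Q=15000: TC = 17,600×€99.47 + (17,600/15000.0)×213 + (15000.0/2)×0.17×€99.47 = €1,877,746.17.
Lowest total cost is €1,787,221.75 at Q = 720.0.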